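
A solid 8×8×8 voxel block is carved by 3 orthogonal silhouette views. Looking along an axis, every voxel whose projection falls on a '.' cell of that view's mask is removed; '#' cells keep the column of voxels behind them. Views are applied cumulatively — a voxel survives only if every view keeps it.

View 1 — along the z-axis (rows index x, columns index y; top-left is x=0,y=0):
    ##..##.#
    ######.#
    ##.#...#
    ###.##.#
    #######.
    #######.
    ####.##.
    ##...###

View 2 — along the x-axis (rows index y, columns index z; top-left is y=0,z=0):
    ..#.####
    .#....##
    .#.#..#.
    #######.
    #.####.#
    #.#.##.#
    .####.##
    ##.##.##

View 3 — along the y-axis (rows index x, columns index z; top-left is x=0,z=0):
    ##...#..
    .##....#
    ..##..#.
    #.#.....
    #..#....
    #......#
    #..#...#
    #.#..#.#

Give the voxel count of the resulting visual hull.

|visual hull| = 71

before carving: 512 voxels (8×8×8)
carve view 1 (along z, XY-mask fill 47/64): 376 voxels remain
carve view 2 (along x, YZ-mask fill 41/64): 233 voxels remain
carve view 3 (along y, XZ-mask fill 22/64): 71 voxels remain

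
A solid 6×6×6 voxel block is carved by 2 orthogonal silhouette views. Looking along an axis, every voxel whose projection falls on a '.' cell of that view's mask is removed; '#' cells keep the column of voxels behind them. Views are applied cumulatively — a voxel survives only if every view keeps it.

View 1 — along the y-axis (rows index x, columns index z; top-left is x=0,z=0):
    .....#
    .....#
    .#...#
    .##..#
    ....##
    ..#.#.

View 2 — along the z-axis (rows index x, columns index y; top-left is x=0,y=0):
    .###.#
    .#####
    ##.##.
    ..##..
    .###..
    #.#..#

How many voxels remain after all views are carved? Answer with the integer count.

remaining voxels: 35

initial block: 6^3 = 216
carve view 1 (along y, XZ-mask fill 11/36): 66 voxels remain
carve view 2 (along z, XY-mask fill 21/36): 35 voxels remain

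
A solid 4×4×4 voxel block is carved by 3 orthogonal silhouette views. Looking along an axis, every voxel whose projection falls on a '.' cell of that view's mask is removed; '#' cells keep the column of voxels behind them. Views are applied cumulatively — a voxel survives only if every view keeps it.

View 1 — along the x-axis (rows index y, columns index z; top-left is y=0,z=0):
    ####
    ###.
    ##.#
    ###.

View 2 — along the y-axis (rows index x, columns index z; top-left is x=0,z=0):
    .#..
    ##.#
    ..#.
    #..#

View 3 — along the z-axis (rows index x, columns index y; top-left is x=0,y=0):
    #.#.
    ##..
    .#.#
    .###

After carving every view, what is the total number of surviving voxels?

13 voxels

before carving: 64 voxels (4×4×4)
V1 x: intersect with YZ mask (13 set) -- 52 left
V2 y: intersect with XZ mask (7 set) -- 23 left
V3 z: intersect with XY mask (9 set) -- 13 left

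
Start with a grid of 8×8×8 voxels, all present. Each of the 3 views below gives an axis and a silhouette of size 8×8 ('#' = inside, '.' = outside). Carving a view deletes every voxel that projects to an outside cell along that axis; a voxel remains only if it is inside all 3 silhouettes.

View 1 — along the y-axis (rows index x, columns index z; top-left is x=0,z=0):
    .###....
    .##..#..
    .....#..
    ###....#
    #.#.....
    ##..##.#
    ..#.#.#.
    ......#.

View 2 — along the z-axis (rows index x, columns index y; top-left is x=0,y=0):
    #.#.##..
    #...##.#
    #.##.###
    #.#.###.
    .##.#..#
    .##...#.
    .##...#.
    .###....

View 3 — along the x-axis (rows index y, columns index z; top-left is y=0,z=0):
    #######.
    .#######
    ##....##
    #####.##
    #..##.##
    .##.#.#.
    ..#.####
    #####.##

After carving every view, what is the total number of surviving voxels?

voxel count = 53

before carving: 512 voxels (8×8×8)
step 1: project along y, AND mask (22/64) → |grid| = 176
step 2: project along z, AND mask (32/64) → |grid| = 85
step 3: project along x, AND mask (46/64) → |grid| = 53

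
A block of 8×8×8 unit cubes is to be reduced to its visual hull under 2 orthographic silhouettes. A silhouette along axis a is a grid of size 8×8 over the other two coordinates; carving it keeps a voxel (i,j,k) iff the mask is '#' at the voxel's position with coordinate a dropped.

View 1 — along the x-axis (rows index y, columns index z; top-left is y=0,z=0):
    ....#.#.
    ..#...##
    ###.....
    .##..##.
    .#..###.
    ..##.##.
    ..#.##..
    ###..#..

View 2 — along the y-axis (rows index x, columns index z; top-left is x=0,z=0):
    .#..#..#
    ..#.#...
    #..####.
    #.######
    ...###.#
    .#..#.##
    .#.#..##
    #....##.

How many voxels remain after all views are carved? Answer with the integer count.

remaining voxels: 102

start: 8×8×8 = 512 voxels
after view 1 [x-axis, 27 of 64 cells solid] → remaining = 216
after view 2 [y-axis, 32 of 64 cells solid] → remaining = 102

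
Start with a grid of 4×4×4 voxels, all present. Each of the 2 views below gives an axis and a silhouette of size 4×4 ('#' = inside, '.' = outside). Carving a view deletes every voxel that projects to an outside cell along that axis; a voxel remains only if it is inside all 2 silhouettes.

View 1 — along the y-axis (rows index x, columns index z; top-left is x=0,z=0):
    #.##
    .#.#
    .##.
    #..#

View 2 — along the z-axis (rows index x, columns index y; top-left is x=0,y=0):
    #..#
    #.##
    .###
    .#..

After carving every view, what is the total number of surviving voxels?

|visual hull| = 20

start: 4×4×4 = 64 voxels
V1 y: intersect with XZ mask (9 set) -- 36 left
V2 z: intersect with XY mask (9 set) -- 20 left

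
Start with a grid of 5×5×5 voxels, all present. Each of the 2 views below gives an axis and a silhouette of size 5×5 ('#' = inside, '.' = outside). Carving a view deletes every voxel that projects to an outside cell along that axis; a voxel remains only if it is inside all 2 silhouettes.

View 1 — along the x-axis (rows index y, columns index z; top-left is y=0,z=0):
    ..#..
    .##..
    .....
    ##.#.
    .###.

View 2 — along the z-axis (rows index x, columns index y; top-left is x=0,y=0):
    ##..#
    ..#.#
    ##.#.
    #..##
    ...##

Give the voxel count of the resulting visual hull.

28 voxels

full grid |V| = 125
[1] x-view keeps 9 columns → grid now 45
[2] z-view keeps 13 columns → grid now 28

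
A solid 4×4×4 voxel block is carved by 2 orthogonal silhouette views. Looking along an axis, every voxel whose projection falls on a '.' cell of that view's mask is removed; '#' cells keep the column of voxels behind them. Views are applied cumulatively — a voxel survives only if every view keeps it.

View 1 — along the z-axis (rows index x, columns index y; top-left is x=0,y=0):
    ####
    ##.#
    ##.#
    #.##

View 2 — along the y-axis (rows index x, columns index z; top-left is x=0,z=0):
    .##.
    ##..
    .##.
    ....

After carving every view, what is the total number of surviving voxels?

voxel count = 20

before carving: 64 voxels (4×4×4)
after view 1 [z-axis, 13 of 16 cells solid] → remaining = 52
after view 2 [y-axis, 6 of 16 cells solid] → remaining = 20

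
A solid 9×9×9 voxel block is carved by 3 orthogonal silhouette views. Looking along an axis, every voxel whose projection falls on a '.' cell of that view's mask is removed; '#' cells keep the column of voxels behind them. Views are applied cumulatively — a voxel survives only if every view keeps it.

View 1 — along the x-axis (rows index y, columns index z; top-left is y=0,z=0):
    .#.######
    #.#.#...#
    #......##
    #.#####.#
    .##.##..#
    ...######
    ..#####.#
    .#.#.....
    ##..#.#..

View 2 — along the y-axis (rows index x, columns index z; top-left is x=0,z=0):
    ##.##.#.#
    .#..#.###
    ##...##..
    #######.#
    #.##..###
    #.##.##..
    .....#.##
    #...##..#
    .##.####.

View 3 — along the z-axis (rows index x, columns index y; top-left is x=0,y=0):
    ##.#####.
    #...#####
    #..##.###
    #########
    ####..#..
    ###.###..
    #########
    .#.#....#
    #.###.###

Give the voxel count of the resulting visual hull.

full grid |V| = 729
[1] x-view keeps 44 columns → grid now 396
[2] y-view keeps 47 columns → grid now 234
[3] z-view keeps 58 columns → grid now 180

remaining voxels: 180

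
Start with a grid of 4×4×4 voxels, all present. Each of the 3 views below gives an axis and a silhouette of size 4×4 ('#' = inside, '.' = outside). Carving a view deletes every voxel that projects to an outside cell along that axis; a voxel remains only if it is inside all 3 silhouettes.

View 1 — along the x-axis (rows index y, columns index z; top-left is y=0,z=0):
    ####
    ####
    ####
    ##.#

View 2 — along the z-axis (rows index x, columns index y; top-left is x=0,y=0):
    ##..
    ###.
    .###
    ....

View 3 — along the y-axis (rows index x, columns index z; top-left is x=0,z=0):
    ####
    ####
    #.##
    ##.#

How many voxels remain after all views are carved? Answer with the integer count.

before carving: 64 voxels (4×4×4)
[1] x-view keeps 15 columns → grid now 60
[2] z-view keeps 8 columns → grid now 31
[3] y-view keeps 14 columns → grid now 28

voxel count = 28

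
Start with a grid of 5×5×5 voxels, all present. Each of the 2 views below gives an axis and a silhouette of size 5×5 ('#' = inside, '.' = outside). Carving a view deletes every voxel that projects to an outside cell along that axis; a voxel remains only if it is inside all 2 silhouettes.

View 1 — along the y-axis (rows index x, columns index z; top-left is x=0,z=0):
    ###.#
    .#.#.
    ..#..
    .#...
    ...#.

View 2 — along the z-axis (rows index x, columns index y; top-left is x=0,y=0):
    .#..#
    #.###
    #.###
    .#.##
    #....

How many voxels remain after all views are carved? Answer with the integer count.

before carving: 125 voxels (5×5×5)
after view 1 [y-axis, 9 of 25 cells solid] → remaining = 45
after view 2 [z-axis, 14 of 25 cells solid] → remaining = 24

|visual hull| = 24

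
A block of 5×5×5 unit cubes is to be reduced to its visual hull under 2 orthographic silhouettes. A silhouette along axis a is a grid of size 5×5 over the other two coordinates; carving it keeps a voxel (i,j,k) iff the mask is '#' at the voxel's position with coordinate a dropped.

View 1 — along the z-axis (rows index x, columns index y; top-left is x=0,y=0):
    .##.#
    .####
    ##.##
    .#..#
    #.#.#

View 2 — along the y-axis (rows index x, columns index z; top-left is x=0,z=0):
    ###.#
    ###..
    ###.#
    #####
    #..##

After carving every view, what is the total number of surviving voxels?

start: 5×5×5 = 125 voxels
[1] z-view keeps 16 columns → grid now 80
[2] y-view keeps 19 columns → grid now 59

59 voxels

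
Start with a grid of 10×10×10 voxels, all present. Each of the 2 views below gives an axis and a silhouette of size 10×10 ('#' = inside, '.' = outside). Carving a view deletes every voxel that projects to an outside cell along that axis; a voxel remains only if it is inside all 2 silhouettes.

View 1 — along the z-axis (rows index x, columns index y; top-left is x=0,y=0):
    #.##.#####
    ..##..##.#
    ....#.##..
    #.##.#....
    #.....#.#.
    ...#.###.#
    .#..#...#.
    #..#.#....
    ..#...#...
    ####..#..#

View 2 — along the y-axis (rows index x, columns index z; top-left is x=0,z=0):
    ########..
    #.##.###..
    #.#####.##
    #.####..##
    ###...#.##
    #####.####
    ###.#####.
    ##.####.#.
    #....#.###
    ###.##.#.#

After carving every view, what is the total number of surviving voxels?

initial block: 10^3 = 1000
step 1: project along z, AND mask (42/100) → |grid| = 420
step 2: project along y, AND mask (71/100) → |grid| = 306

306 voxels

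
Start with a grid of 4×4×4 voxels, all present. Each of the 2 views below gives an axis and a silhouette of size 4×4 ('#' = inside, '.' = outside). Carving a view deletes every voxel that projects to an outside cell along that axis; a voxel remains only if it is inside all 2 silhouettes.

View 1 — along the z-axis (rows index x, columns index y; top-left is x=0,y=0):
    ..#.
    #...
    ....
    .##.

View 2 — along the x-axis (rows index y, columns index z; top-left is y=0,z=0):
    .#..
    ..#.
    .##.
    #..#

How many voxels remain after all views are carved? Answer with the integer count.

before carving: 64 voxels (4×4×4)
carve view 1 (along z, XY-mask fill 4/16): 16 voxels remain
carve view 2 (along x, YZ-mask fill 6/16): 6 voxels remain

|visual hull| = 6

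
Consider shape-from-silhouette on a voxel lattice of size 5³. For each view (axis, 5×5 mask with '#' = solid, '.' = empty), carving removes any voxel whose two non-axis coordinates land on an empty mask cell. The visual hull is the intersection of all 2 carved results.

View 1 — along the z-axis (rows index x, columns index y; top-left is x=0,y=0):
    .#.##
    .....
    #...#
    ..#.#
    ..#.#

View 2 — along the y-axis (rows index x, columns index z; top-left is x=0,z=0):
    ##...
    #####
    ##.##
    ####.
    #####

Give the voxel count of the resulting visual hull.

full grid |V| = 125
[1] z-view keeps 9 columns → grid now 45
[2] y-view keeps 20 columns → grid now 32

32 voxels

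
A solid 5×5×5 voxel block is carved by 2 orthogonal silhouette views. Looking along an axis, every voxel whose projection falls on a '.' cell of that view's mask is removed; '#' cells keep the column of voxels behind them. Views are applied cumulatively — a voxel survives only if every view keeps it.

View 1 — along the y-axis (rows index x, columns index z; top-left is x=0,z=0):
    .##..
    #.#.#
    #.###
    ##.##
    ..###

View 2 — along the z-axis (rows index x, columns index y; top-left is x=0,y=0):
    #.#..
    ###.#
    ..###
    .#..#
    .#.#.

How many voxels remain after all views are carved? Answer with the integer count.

before carving: 125 voxels (5×5×5)
[1] y-view keeps 16 columns → grid now 80
[2] z-view keeps 13 columns → grid now 42

remaining voxels: 42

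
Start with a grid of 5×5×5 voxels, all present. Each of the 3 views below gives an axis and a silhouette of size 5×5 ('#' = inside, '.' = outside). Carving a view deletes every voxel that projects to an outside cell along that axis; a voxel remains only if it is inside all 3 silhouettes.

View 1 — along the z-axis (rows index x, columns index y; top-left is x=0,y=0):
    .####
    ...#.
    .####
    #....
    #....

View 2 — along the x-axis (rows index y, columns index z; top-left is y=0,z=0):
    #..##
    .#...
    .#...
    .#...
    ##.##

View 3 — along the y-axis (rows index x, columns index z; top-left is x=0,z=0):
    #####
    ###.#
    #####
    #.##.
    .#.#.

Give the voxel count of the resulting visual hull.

full grid |V| = 125
[1] z-view keeps 11 columns → grid now 55
[2] x-view keeps 10 columns → grid now 21
[3] y-view keeps 19 columns → grid now 18

18 voxels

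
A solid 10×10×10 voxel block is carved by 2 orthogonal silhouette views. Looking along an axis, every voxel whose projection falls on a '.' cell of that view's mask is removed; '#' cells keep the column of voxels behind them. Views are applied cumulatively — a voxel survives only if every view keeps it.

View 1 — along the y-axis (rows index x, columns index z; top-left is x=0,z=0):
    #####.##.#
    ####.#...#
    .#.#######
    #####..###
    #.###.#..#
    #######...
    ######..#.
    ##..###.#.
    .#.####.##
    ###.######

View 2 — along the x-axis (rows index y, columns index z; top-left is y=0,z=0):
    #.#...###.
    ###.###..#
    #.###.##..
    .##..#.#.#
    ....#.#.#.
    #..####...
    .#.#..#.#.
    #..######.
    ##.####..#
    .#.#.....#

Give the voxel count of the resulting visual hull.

initial block: 10^3 = 1000
after view 1 [y-axis, 72 of 100 cells solid] → remaining = 720
after view 2 [x-axis, 52 of 100 cells solid] → remaining = 382

|visual hull| = 382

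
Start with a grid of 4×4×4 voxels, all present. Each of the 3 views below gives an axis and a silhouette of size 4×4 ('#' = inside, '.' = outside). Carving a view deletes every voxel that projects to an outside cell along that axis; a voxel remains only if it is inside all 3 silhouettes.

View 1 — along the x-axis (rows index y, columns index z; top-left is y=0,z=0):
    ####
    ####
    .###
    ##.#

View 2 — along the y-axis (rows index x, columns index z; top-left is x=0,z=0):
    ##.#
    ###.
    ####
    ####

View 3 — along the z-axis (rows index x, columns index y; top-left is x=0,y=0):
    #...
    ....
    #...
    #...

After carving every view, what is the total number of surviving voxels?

11 voxels

full grid |V| = 64
V1 x: intersect with YZ mask (14 set) -- 56 left
V2 y: intersect with XZ mask (14 set) -- 49 left
V3 z: intersect with XY mask (3 set) -- 11 left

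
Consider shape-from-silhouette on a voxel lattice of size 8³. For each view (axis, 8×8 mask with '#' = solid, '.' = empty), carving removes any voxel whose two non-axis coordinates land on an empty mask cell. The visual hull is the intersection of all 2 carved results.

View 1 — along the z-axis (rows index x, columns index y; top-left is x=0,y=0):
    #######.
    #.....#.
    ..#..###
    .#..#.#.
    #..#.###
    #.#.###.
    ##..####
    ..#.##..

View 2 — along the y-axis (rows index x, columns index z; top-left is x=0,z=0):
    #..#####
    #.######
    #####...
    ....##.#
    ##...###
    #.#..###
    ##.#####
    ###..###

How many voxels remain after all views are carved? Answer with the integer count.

before carving: 512 voxels (8×8×8)
carve view 1 (along z, XY-mask fill 35/64): 280 voxels remain
carve view 2 (along y, XZ-mask fill 44/64): 195 voxels remain

voxel count = 195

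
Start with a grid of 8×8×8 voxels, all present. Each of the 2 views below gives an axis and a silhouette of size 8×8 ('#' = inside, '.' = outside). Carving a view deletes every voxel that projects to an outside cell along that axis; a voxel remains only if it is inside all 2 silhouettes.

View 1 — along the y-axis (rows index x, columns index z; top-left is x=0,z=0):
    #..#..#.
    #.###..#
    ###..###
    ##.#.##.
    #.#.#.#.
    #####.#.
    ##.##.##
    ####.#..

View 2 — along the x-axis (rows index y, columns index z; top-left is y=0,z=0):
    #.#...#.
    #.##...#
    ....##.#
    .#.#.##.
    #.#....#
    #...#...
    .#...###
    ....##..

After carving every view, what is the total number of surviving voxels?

initial block: 8^3 = 512
V1 y: intersect with XZ mask (40 set) -- 320 left
V2 x: intersect with YZ mask (25 set) -- 123 left

remaining voxels: 123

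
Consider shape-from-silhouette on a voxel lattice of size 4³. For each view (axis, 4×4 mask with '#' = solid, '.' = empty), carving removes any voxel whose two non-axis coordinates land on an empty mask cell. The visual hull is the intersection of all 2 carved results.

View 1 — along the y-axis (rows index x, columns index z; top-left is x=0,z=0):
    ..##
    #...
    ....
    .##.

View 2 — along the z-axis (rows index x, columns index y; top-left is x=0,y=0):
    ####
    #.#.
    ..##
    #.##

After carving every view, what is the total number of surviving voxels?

remaining voxels: 16

full grid |V| = 64
after view 1 [y-axis, 5 of 16 cells solid] → remaining = 20
after view 2 [z-axis, 11 of 16 cells solid] → remaining = 16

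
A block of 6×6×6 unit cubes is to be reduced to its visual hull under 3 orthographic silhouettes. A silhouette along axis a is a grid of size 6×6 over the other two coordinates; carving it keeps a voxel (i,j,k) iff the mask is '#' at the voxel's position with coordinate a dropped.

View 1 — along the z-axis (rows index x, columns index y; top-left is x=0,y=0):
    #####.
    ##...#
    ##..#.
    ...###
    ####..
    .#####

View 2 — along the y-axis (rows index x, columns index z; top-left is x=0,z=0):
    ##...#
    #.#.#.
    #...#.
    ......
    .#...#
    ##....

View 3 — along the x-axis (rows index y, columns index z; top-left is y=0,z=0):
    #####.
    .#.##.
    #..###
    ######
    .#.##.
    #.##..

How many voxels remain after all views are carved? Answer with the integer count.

start: 6×6×6 = 216 voxels
  1. axis=2 (XY plane), |mask|=23  ⇒  voxels=138
  2. axis=1 (XZ plane), |mask|=12  ⇒  voxels=48
  3. axis=0 (YZ plane), |mask|=24  ⇒  voxels=30

voxel count = 30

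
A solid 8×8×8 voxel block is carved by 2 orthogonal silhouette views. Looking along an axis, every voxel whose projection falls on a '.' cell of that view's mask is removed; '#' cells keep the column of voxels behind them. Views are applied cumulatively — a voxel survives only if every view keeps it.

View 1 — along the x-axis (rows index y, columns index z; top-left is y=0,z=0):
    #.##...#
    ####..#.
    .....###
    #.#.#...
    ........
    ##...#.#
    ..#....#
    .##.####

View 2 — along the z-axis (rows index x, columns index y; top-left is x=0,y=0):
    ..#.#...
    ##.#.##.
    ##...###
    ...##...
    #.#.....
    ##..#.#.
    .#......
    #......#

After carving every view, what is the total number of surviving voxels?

|visual hull| = 78

before carving: 512 voxels (8×8×8)
  1. axis=0 (YZ plane), |mask|=27  ⇒  voxels=216
  2. axis=2 (XY plane), |mask|=23  ⇒  voxels=78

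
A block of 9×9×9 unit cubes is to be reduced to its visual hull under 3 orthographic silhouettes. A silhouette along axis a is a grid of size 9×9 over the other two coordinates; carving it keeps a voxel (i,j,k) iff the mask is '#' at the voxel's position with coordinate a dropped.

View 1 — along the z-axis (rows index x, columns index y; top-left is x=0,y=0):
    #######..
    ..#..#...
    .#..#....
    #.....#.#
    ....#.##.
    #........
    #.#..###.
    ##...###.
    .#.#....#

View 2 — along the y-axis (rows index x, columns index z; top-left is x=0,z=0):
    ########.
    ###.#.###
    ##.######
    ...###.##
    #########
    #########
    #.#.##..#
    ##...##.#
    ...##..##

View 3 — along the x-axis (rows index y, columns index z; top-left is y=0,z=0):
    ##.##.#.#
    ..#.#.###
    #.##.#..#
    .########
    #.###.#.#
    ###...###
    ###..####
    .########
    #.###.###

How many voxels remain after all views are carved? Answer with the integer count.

|visual hull| = 139

full grid |V| = 729
[1] z-view keeps 31 columns → grid now 279
[2] y-view keeps 60 columns → grid now 199
[3] x-view keeps 58 columns → grid now 139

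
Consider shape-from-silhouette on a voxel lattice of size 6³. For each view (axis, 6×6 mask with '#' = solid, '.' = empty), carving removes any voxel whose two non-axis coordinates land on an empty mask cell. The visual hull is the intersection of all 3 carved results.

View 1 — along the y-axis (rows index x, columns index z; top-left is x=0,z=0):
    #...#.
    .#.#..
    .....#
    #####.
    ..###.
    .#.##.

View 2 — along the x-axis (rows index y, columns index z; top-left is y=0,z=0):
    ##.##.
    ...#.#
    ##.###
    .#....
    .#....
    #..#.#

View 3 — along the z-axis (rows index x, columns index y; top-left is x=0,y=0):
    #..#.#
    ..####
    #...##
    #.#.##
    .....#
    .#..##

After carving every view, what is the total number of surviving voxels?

|visual hull| = 24

full grid |V| = 216
step 1: project along y, AND mask (16/36) → |grid| = 96
step 2: project along x, AND mask (16/36) → |grid| = 45
step 3: project along z, AND mask (18/36) → |grid| = 24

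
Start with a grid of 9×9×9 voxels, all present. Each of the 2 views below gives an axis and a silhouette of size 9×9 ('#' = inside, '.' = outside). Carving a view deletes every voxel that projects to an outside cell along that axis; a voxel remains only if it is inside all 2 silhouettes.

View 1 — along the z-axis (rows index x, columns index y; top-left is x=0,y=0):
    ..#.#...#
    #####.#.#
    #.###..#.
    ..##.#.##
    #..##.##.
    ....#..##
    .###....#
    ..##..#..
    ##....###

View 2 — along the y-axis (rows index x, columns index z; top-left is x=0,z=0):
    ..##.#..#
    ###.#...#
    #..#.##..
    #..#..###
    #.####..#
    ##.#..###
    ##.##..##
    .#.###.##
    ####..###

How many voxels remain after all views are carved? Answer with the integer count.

full grid |V| = 729
  1. axis=2 (XY plane), |mask|=40  ⇒  voxels=360
  2. axis=1 (XZ plane), |mask|=49  ⇒  voxels=217

voxel count = 217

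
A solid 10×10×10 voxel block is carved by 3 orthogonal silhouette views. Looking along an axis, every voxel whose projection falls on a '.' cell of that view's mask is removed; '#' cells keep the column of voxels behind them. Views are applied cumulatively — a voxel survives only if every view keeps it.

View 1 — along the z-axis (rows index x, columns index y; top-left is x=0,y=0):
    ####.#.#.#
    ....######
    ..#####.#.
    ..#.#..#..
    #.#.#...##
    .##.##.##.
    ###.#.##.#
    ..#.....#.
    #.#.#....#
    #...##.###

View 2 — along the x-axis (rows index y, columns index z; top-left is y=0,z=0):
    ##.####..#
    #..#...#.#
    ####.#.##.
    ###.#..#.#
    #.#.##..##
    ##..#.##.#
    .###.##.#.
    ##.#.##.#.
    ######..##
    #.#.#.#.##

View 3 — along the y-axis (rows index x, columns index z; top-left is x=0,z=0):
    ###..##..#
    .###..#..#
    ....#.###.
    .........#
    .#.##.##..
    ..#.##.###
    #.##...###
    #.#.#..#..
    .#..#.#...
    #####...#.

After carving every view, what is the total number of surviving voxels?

before carving: 1000 voxels (10×10×10)
V1 z: intersect with XY mask (52 set) -- 520 left
V2 x: intersect with YZ mask (62 set) -- 331 left
V3 y: intersect with XZ mask (46 set) -- 158 left

|visual hull| = 158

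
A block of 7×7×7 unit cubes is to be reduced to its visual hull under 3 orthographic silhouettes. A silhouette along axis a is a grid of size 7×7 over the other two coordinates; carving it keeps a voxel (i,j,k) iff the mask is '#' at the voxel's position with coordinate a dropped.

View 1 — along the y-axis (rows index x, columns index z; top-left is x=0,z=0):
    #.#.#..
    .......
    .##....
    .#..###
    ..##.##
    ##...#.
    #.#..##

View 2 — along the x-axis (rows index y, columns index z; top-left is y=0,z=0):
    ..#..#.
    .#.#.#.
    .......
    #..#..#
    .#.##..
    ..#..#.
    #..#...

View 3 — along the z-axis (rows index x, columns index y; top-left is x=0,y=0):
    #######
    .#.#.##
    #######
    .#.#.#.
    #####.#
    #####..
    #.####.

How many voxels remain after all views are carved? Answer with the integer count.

32 voxels

start: 7×7×7 = 343 voxels
step 1: project along y, AND mask (20/49) → |grid| = 140
step 2: project along x, AND mask (15/49) → |grid| = 41
step 3: project along z, AND mask (37/49) → |grid| = 32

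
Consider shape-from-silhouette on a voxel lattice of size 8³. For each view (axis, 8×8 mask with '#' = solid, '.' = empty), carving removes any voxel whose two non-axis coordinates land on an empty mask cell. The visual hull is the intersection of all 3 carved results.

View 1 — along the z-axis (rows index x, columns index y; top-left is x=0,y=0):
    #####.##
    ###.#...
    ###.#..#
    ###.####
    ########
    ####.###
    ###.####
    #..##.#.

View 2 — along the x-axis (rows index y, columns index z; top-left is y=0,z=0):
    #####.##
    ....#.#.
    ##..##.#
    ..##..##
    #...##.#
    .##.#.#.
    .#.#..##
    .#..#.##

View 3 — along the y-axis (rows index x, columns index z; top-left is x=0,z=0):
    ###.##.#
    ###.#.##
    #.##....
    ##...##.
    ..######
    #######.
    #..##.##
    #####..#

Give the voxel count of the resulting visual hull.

|visual hull| = 144

initial block: 8^3 = 512
  1. axis=2 (XY plane), |mask|=49  ⇒  voxels=392
  2. axis=0 (YZ plane), |mask|=34  ⇒  voxels=213
  3. axis=1 (XZ plane), |mask|=43  ⇒  voxels=144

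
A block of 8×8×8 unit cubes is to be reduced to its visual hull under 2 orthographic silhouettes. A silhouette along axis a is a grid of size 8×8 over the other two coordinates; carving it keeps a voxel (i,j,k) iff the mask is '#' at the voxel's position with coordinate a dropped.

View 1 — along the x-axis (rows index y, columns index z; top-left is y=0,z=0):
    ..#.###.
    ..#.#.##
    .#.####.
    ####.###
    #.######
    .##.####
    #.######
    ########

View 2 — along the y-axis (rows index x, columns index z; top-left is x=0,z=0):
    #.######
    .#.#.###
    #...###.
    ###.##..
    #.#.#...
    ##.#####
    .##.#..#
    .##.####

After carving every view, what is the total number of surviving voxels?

251 voxels

before carving: 512 voxels (8×8×8)
  1. axis=0 (YZ plane), |mask|=48  ⇒  voxels=384
  2. axis=1 (XZ plane), |mask|=41  ⇒  voxels=251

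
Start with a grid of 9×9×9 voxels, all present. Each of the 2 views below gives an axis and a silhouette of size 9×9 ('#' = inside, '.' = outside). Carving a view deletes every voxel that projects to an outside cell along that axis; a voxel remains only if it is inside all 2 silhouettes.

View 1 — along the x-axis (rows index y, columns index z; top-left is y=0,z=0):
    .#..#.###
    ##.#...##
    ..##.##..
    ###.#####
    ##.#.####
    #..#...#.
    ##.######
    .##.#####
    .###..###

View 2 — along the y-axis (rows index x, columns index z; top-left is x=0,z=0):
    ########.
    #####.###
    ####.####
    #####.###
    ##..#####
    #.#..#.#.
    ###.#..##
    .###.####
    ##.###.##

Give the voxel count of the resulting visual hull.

voxel count = 377

before carving: 729 voxels (9×9×9)
after view 1 [x-axis, 53 of 81 cells solid] → remaining = 477
after view 2 [y-axis, 63 of 81 cells solid] → remaining = 377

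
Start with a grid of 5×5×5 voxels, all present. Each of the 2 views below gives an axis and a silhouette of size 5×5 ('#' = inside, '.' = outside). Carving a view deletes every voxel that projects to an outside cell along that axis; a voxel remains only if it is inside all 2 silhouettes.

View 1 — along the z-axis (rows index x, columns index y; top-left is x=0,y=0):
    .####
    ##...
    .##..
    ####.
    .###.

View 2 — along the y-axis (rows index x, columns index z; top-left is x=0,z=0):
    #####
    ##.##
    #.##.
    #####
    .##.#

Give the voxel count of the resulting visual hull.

voxel count = 63

before carving: 125 voxels (5×5×5)
  1. axis=2 (XY plane), |mask|=15  ⇒  voxels=75
  2. axis=1 (XZ plane), |mask|=20  ⇒  voxels=63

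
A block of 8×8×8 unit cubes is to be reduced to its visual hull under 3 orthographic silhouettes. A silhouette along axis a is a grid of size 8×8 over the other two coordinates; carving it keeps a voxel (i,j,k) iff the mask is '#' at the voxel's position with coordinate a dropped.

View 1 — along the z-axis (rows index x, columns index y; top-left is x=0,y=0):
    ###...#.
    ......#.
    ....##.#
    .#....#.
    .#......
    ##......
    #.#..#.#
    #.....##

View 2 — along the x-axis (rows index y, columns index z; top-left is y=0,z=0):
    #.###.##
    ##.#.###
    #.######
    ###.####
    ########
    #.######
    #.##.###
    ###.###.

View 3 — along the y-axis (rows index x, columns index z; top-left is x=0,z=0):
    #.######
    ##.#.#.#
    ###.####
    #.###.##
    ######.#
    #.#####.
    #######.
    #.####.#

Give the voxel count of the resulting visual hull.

before carving: 512 voxels (8×8×8)
carve view 1 (along z, XY-mask fill 20/64): 160 voxels remain
carve view 2 (along x, YZ-mask fill 53/64): 126 voxels remain
carve view 3 (along y, XZ-mask fill 51/64): 107 voxels remain

|visual hull| = 107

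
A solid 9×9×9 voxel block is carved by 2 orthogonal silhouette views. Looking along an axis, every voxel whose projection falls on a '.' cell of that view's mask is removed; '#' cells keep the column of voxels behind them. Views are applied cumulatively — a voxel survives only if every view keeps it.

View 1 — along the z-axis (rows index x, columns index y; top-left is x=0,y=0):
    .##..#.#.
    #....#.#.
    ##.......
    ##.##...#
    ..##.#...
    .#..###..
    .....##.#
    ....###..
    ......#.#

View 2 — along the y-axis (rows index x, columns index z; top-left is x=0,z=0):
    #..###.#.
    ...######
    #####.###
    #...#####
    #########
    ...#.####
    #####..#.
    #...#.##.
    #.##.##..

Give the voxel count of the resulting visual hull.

171 voxels

start: 9×9×9 = 729 voxels
V1 z: intersect with XY mask (29 set) -- 261 left
V2 y: intersect with XZ mask (54 set) -- 171 left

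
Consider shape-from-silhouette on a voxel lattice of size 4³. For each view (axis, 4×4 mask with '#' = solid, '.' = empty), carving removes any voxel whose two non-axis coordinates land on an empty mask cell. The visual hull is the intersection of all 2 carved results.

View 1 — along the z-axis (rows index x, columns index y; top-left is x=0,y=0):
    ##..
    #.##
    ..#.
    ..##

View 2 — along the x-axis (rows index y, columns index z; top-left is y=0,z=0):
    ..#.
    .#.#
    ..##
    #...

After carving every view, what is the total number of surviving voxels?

12 voxels

start: 4×4×4 = 64 voxels
carve view 1 (along z, XY-mask fill 8/16): 32 voxels remain
carve view 2 (along x, YZ-mask fill 6/16): 12 voxels remain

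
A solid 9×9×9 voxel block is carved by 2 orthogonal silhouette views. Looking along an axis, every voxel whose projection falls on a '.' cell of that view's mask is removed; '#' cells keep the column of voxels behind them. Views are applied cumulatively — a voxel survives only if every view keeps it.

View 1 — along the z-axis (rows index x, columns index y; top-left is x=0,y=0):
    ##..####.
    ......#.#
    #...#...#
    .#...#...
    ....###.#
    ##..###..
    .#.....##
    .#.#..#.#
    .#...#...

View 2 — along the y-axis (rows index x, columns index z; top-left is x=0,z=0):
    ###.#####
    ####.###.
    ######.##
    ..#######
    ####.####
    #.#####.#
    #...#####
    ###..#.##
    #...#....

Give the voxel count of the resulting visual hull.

full grid |V| = 729
[1] z-view keeps 31 columns → grid now 279
[2] y-view keeps 59 columns → grid now 213

|visual hull| = 213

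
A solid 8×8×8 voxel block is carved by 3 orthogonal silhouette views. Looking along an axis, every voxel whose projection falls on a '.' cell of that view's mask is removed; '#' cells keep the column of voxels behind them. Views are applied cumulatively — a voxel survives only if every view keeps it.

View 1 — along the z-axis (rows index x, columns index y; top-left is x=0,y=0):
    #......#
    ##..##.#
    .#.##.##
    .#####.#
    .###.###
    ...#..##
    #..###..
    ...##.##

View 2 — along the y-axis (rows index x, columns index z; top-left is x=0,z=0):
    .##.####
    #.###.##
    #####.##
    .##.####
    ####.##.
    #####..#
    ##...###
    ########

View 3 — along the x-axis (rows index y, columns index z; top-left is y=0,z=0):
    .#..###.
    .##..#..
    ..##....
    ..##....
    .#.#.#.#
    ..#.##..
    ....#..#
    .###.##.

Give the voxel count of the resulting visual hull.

full grid |V| = 512
V1 z: intersect with XY mask (35 set) -- 280 left
V2 y: intersect with XZ mask (50 set) -- 219 left
V3 x: intersect with YZ mask (25 set) -- 87 left

|visual hull| = 87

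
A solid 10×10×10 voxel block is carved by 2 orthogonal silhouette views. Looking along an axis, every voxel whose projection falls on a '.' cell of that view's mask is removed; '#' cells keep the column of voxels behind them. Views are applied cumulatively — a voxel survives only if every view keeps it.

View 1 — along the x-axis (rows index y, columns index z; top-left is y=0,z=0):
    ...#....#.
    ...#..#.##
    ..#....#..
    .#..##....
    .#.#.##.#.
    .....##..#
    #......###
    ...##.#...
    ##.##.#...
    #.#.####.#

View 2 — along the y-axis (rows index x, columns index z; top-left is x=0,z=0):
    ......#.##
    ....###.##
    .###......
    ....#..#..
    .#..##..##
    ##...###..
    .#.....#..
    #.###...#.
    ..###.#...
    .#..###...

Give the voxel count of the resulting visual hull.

|visual hull| = 149

before carving: 1000 voxels (10×10×10)
carve view 1 (along x, YZ-mask fill 38/100): 380 voxels remain
carve view 2 (along y, XZ-mask fill 38/100): 149 voxels remain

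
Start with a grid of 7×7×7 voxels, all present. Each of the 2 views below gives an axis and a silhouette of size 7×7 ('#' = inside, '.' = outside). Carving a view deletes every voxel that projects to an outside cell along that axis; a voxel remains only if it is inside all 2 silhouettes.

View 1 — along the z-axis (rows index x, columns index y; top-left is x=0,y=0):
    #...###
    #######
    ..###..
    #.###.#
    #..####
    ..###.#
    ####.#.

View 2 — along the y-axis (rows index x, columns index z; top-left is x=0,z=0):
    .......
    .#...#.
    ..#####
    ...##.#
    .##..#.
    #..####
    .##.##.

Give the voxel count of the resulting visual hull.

before carving: 343 voxels (7×7×7)
step 1: project along z, AND mask (33/49) → |grid| = 231
step 2: project along y, AND mask (22/49) → |grid| = 99

99 voxels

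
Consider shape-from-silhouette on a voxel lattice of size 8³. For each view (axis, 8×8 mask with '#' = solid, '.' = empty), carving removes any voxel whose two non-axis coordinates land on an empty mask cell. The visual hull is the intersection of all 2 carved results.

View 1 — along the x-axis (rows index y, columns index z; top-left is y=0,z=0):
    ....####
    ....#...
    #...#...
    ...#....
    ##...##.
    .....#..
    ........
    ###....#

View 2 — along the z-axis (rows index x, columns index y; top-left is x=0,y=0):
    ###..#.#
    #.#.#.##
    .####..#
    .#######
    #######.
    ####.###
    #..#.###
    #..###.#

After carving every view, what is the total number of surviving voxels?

start: 8×8×8 = 512 voxels
step 1: project along x, AND mask (17/64) → |grid| = 136
step 2: project along z, AND mask (46/64) → |grid| = 101

voxel count = 101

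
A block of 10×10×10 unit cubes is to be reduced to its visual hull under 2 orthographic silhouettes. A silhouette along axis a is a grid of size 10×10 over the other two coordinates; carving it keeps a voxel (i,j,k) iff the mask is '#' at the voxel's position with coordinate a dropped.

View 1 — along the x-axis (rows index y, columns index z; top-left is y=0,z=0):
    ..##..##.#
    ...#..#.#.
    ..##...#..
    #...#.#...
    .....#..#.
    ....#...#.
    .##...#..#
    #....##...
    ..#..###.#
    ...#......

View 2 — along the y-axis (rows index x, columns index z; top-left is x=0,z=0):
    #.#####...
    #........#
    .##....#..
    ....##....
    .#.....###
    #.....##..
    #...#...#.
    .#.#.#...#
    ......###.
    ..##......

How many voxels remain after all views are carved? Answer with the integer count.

start: 10×10×10 = 1000 voxels
carve view 1 (along x, YZ-mask fill 31/100): 310 voxels remain
carve view 2 (along y, XZ-mask fill 32/100): 98 voxels remain

voxel count = 98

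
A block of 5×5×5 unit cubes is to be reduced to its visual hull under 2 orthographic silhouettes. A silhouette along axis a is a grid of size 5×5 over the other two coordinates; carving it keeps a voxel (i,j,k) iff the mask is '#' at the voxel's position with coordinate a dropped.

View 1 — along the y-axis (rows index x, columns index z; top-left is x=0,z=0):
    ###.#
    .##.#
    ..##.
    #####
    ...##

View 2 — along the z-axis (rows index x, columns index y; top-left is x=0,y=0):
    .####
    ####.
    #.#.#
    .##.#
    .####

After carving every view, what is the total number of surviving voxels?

voxel count = 57

full grid |V| = 125
  1. axis=1 (XZ plane), |mask|=16  ⇒  voxels=80
  2. axis=2 (XY plane), |mask|=18  ⇒  voxels=57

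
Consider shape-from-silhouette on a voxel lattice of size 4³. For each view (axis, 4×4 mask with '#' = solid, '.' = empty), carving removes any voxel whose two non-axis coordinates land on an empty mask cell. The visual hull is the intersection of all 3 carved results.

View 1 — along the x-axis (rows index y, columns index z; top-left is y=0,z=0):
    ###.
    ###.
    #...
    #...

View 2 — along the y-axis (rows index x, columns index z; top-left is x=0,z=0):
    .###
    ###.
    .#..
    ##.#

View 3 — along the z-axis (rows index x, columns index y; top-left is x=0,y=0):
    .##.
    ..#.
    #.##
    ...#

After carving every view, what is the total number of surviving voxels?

voxel count = 5

start: 4×4×4 = 64 voxels
  1. axis=0 (YZ plane), |mask|=8  ⇒  voxels=32
  2. axis=1 (XZ plane), |mask|=10  ⇒  voxels=20
  3. axis=2 (XY plane), |mask|=7  ⇒  voxels=5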